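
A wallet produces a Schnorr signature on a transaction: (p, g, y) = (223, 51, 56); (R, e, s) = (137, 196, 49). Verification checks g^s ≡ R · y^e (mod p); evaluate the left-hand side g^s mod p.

3

51^2 = 2601 ≡ 148
51^4 ≡ 148^2 = 21904 ≡ 50
51^8 ≡ 50^2 = 2500 ≡ 47
51^16 ≡ 47^2 = 2209 ≡ 202
51^32 ≡ 202^2 = 40804 ≡ 218
49 = 32 + 16 + 1, so 51^49 ≡ 218·202·51 ≡ 3 (mod 223)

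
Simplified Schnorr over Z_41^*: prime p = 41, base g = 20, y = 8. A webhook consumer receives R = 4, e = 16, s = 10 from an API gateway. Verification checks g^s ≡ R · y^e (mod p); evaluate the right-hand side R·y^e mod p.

8^16 mod 41 = 10
R · y^e ≡ 4·10 = 40 ≡ 40 (mod 41)

40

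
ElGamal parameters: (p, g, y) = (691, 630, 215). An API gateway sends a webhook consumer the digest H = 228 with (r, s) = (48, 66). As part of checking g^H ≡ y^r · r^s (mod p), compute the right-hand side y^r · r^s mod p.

51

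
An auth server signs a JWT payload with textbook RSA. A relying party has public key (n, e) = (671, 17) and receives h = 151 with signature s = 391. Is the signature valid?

s^2 ≡ 391^2 = 152881 ≡ 564
s^4 ≡ 564^2 = 318096 ≡ 42
s^8 ≡ 42^2 = 1764 ≡ 422
s^16 ≡ 422^2 = 178084 ≡ 269
17 = 16 + 1, so s^17 ≡ 269·391 ≡ 503 (mod 671)
The recovered value 503 does not match the digest 151.

invalid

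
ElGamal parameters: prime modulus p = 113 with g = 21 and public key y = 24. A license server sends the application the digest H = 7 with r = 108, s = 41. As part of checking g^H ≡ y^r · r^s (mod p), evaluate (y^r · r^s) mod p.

73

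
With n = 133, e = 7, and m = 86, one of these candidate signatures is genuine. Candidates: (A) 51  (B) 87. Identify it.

A

Candidate A: 51^7 mod 133 = 86
  → matches m = 86
Candidate B: 87^7 mod 133 = 87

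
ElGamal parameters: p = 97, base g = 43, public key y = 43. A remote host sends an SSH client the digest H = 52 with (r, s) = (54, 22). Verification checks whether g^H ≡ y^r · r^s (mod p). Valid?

yes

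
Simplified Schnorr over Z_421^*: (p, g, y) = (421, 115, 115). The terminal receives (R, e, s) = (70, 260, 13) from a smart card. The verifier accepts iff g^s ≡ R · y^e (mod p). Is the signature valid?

valid

g^s mod p:
115^13 mod 421 = 205
R · y^e mod p:
115^260 mod 421 = 33
70·33 = 2310 ≡ 205 (mod 421)
205 ≡ 205 (mod 421); signature holds.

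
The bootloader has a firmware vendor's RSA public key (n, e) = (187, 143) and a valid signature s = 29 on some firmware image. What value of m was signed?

s^2 ≡ 29^2 = 841 ≡ 93
s^4 ≡ 93^2 = 8649 ≡ 47
s^8 ≡ 47^2 = 2209 ≡ 152
s^16 ≡ 152^2 = 23104 ≡ 103
s^32 ≡ 103^2 = 10609 ≡ 137
s^64 ≡ 137^2 = 18769 ≡ 69
s^128 ≡ 69^2 = 4761 ≡ 86
143 = 128 + 8 + 4 + 2 + 1, so s^143 ≡ 86·152·47·93·29 ≡ 112 (mod 187)

112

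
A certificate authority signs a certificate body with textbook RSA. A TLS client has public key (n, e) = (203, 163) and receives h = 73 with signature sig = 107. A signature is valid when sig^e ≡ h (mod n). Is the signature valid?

invalid

sig^2 ≡ 107^2 = 11449 ≡ 81
sig^4 ≡ 81^2 = 6561 ≡ 65
sig^8 ≡ 65^2 = 4225 ≡ 165
sig^16 ≡ 165^2 = 27225 ≡ 23
sig^32 ≡ 23^2 = 529 ≡ 123
sig^64 ≡ 123^2 = 15129 ≡ 107
sig^128 ≡ 107^2 = 11449 ≡ 81
163 = 128 + 32 + 2 + 1, so sig^163 ≡ 81·123·81·107 ≡ 23 (mod 203)
sig^163 mod 203 = 23, but h = 73.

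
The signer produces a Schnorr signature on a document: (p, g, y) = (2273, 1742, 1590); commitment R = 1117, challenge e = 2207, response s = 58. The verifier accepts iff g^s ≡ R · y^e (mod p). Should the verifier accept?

accept

g^s mod p:
1742^2 = 3034564 ≡ 109
1742^4 ≡ 109^2 = 11881 ≡ 516
1742^8 ≡ 516^2 = 266256 ≡ 315
1742^16 ≡ 315^2 = 99225 ≡ 1486
1742^32 ≡ 1486^2 = 2208196 ≡ 1113
58 = 32 + 16 + 8 + 2, so 1742^58 ≡ 1113·1486·315·109 ≡ 1784 (mod 2273)
R · y^e mod p:
1590^2 = 2528100 ≡ 524
1590^4 ≡ 524^2 = 274576 ≡ 1816
1590^8 ≡ 1816^2 = 3297856 ≡ 2006
1590^16 ≡ 2006^2 = 4024036 ≡ 826
1590^32 ≡ 826^2 = 682276 ≡ 376
1590^64 ≡ 376^2 = 141376 ≡ 450
1590^128 ≡ 450^2 = 202500 ≡ 203
1590^256 ≡ 203^2 = 41209 ≡ 295
1590^512 ≡ 295^2 = 87025 ≡ 651
1590^1024 ≡ 651^2 = 423801 ≡ 1023
1590^2048 ≡ 1023^2 = 1046529 ≡ 949
2207 = 2048 + 128 + 16 + 8 + 4 + 2 + 1, so 1590^2207 ≡ 949·203·826·2006·1816·524·1590 ≡ 1249 (mod 2273)
1117·1249 = 1395133 ≡ 1784 (mod 2273)
1784 ≡ 1784 (mod 2273); signature holds.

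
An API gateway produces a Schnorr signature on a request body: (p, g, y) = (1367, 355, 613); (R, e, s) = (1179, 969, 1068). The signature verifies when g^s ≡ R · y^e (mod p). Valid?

yes

g^s mod p:
Squares mod 1367: 355^1≡355, 355^2≡261, 355^4≡1138, 355^8≡495, 355^16≡332, 355^32≡864, 355^64≡114, 355^128≡693, 355^256≡432, 355^512≡712, 355^1024≡1154
1068 = 1024 + 32 + 8 + 4, so 355^1068 ≡ 1154·864·495·1138 ≡ 1065 (mod 1367)
R · y^e mod p:
Squares mod 1367: 613^1≡613, 613^2≡1211, 613^4≡1097, 613^8≡449, 613^16≡652, 613^32≡1334, 613^64≡1089, 613^128≡732, 613^256≡1327, 613^512≡233
969 = 512 + 256 + 128 + 64 + 8 + 1, so 613^969 ≡ 233·1327·732·1089·449·613 ≡ 307 (mod 1367)
1179·307 = 361953 ≡ 1065 (mod 1367)
1065 ≡ 1065 (mod 1367); signature holds.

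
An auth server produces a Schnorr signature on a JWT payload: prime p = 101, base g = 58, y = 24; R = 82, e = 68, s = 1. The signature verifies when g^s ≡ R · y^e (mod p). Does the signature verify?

g^s mod p:
58^1 mod 101 = 58
R · y^e mod p:
24^68 mod 101 = 19
82·19 = 1558 ≡ 43 (mod 101)
58 ≠ 43; the check fails.

does not verify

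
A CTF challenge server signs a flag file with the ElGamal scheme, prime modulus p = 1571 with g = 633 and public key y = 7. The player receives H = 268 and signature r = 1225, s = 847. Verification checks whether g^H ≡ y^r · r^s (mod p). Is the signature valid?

valid

Left side g^H mod p:
Squares mod 1571: 633^1≡633, 633^2≡84, 633^4≡772, 633^8≡575, 633^16≡715, 633^32≡650, 633^64≡1472, 633^128≡375, 633^256≡806
268 = 256 + 8 + 4, so 633^268 ≡ 806·575·772 ≡ 718 (mod 1571)
Right side y^r · r^s mod p:
Squares mod 1571: 7^1≡7, 7^2≡49, 7^4≡830, 7^8≡802, 7^16≡665, 7^32≡774, 7^64≡525, 7^128≡700, 7^256≡1419, 7^512≡1110, 7^1024≡436
1225 = 1024 + 128 + 64 + 8 + 1, so 7^1225 ≡ 436·700·525·802·7 ≡ 1193 (mod 1571)
Squares mod 1571: 1225^1≡1225, 1225^2≡320, 1225^4≡285, 1225^8≡1104, 1225^16≡1291, 1225^32≡1421, 1225^64≡506, 1225^128≡1534, 1225^256≡1369, 1225^512≡1529
847 = 512 + 256 + 64 + 8 + 4 + 2 + 1, so 1225^847 ≡ 1529·1369·506·1104·285·320·1225 ≡ 954 (mod 1571)
1193·954 = 1138122 ≡ 718 (mod 1571)
718 ≡ 718 (mod 1571), so the signature is genuine.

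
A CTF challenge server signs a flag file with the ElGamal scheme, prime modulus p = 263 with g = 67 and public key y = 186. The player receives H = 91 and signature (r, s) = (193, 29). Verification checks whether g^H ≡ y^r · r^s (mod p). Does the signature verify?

Left side g^H mod p:
Squares mod 263: 67^1≡67, 67^2≡18, 67^4≡61, 67^8≡39, 67^16≡206, 67^32≡93, 67^64≡233
91 = 64 + 16 + 8 + 2 + 1, so 67^91 ≡ 233·206·39·18·67 ≡ 110 (mod 263)
Right side y^r · r^s mod p:
Squares mod 263: 186^1≡186, 186^2≡143, 186^4≡198, 186^8≡17, 186^16≡26, 186^32≡150, 186^64≡145, 186^128≡248
193 = 128 + 64 + 1, so 186^193 ≡ 248·145·186 ≡ 207 (mod 263)
Squares mod 263: 193^1≡193, 193^2≡166, 193^4≡204, 193^8≡62, 193^16≡162
29 = 16 + 8 + 4 + 1, so 193^29 ≡ 162·62·204·193 ≡ 45 (mod 263)
207·45 = 9315 ≡ 110 (mod 263)
110 ≡ 110 (mod 263), so the signature is genuine.

verifies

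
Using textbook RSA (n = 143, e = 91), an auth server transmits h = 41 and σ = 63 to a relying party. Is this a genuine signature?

genuine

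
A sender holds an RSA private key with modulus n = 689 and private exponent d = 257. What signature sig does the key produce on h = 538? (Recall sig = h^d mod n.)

421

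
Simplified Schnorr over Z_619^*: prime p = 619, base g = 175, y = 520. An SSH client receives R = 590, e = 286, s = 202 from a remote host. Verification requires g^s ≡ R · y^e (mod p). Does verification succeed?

passes

g^s mod p:
Squares mod 619: 175^1≡175, 175^2≡294, 175^4≡395, 175^8≡37, 175^16≡131, 175^32≡448, 175^64≡148, 175^128≡239
202 = 128 + 64 + 8 + 2, so 175^202 ≡ 239·148·37·294 ≡ 26 (mod 619)
R · y^e mod p:
Squares mod 619: 520^1≡520, 520^2≡516, 520^4≡86, 520^8≡587, 520^16≡405, 520^32≡609, 520^64≡100, 520^128≡96, 520^256≡550
286 = 256 + 16 + 8 + 4 + 2, so 520^286 ≡ 550·405·587·86·516 ≡ 426 (mod 619)
590·426 = 251340 ≡ 26 (mod 619)
26 ≡ 26 (mod 619); signature holds.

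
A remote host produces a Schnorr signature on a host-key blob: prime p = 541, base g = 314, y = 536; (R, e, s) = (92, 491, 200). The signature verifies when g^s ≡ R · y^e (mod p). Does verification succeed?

g^s mod p:
Squares mod 541: 314^1≡314, 314^2≡134, 314^4≡103, 314^8≡330, 314^16≡159, 314^32≡395, 314^64≡217, 314^128≡22
200 = 128 + 64 + 8, so 314^200 ≡ 22·217·330 ≡ 28 (mod 541)
R · y^e mod p:
Squares mod 541: 536^1≡536, 536^2≡25, 536^4≡84, 536^8≡23, 536^16≡529, 536^32≡144, 536^64≡178, 536^128≡306, 536^256≡43
491 = 256 + 128 + 64 + 32 + 8 + 2 + 1, so 536^491 ≡ 43·306·178·144·23·25·536 ≡ 169 (mod 541)
92·169 = 15548 ≡ 400 (mod 541)
28 ≠ 400; the check fails.

fails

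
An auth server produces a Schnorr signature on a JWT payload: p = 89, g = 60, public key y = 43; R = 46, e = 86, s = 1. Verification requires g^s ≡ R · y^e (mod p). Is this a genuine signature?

g^s mod p:
60^1 mod 89 = 60
R · y^e mod p:
43^2 = 1849 ≡ 69
43^4 ≡ 69^2 = 4761 ≡ 44
43^8 ≡ 44^2 = 1936 ≡ 67
43^16 ≡ 67^2 = 4489 ≡ 39
43^32 ≡ 39^2 = 1521 ≡ 8
43^64 ≡ 8^2 = 64
86 = 64 + 16 + 4 + 2, so 43^86 ≡ 64·39·44·69 ≡ 40 (mod 89)
46·40 = 1840 ≡ 60 (mod 89)
60 ≡ 60 (mod 89); signature holds.

genuine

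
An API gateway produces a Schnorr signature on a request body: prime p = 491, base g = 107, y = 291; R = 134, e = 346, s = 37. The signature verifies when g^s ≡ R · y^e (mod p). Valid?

g^s mod p:
107^2 = 11449 ≡ 156
107^4 ≡ 156^2 = 24336 ≡ 277
107^8 ≡ 277^2 = 76729 ≡ 133
107^16 ≡ 133^2 = 17689 ≡ 13
107^32 ≡ 13^2 = 169
37 = 32 + 4 + 1, so 107^37 ≡ 169·277·107 ≡ 300 (mod 491)
R · y^e mod p:
291^2 = 84681 ≡ 229
291^4 ≡ 229^2 = 52441 ≡ 395
291^8 ≡ 395^2 = 156025 ≡ 378
291^16 ≡ 378^2 = 142884 ≡ 3
291^32 ≡ 3^2 = 9
291^64 ≡ 9^2 = 81
291^128 ≡ 81^2 = 6561 ≡ 178
291^256 ≡ 178^2 = 31684 ≡ 260
346 = 256 + 64 + 16 + 8 + 2, so 291^346 ≡ 260·81·3·378·229 ≡ 354 (mod 491)
134·354 = 47436 ≡ 300 (mod 491)
300 ≡ 300 (mod 491); signature holds.

yes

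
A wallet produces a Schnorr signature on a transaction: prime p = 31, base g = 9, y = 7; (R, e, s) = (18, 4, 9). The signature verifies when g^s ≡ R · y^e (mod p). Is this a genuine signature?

g^s mod p:
Squares mod 31: 9^1≡9, 9^2≡19, 9^4≡20, 9^8≡28
9 = 8 + 1, so 9^9 ≡ 28·9 ≡ 4 (mod 31)
R · y^e mod p:
Squares mod 31: 7^1≡7, 7^2≡18, 7^4≡14
7^4 ≡ 14 (mod 31)
18·14 = 252 ≡ 4 (mod 31)
4 ≡ 4 (mod 31); signature holds.

genuine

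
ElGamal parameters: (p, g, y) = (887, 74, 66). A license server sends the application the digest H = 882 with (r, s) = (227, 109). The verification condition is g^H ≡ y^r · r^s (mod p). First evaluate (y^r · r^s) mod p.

66^2 = 4356 ≡ 808
66^4 ≡ 808^2 = 652864 ≡ 32
66^8 ≡ 32^2 = 1024 ≡ 137
66^16 ≡ 137^2 = 18769 ≡ 142
66^32 ≡ 142^2 = 20164 ≡ 650
66^64 ≡ 650^2 = 422500 ≡ 288
66^128 ≡ 288^2 = 82944 ≡ 453
227 = 128 + 64 + 32 + 2 + 1, so 66^227 ≡ 453·288·650·808·66 ≡ 655 (mod 887)
227^2 = 51529 ≡ 83
227^4 ≡ 83^2 = 6889 ≡ 680
227^8 ≡ 680^2 = 462400 ≡ 273
227^16 ≡ 273^2 = 74529 ≡ 21
227^32 ≡ 21^2 = 441
227^64 ≡ 441^2 = 194481 ≡ 228
109 = 64 + 32 + 8 + 4 + 1, so 227^109 ≡ 228·441·273·680·227 ≡ 400 (mod 887)
y^r · r^s ≡ 655·400 = 262000 ≡ 335 (mod 887)

335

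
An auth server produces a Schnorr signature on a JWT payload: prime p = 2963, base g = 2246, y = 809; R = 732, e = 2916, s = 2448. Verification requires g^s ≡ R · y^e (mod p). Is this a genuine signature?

forged

g^s mod p:
2246^2 = 5044516 ≡ 1490
2246^4 ≡ 1490^2 = 2220100 ≡ 813
2246^8 ≡ 813^2 = 660969 ≡ 220
2246^16 ≡ 220^2 = 48400 ≡ 992
2246^32 ≡ 992^2 = 984064 ≡ 348
2246^64 ≡ 348^2 = 121104 ≡ 2584
2246^128 ≡ 2584^2 = 6677056 ≡ 1417
2246^256 ≡ 1417^2 = 2007889 ≡ 1938
2246^512 ≡ 1938^2 = 3755844 ≡ 1723
2246^1024 ≡ 1723^2 = 2968729 ≡ 2766
2246^2048 ≡ 2766^2 = 7650756 ≡ 290
2448 = 2048 + 256 + 128 + 16, so 2246^2448 ≡ 290·1938·1417·992 ≡ 1818 (mod 2963)
R · y^e mod p:
809^2 = 654481 ≡ 2621
809^4 ≡ 2621^2 = 6869641 ≡ 1407
809^8 ≡ 1407^2 = 1979649 ≡ 365
809^16 ≡ 365^2 = 133225 ≡ 2853
809^32 ≡ 2853^2 = 8139609 ≡ 248
809^64 ≡ 248^2 = 61504 ≡ 2244
809^128 ≡ 2244^2 = 5035536 ≡ 1399
809^256 ≡ 1399^2 = 1957201 ≡ 1621
809^512 ≡ 1621^2 = 2627641 ≡ 2423
809^1024 ≡ 2423^2 = 5870929 ≡ 1226
809^2048 ≡ 1226^2 = 1503076 ≡ 835
2916 = 2048 + 512 + 256 + 64 + 32 + 4, so 809^2916 ≡ 835·2423·1621·2244·248·1407 ≡ 1934 (mod 2963)
732·1934 = 1415688 ≡ 2337 (mod 2963)
1818 ≠ 2337; the check fails.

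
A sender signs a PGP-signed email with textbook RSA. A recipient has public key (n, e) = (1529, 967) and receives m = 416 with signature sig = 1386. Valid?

sig^967 mod 1529 = 1386
The recovered value 1386 does not match the digest 416.

no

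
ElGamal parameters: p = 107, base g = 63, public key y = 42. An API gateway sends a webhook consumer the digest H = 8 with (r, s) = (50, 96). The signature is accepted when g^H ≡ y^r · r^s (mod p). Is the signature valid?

Left side g^H mod p:
63^2 = 3969 ≡ 10
63^4 ≡ 10^2 = 100
63^8 ≡ 100^2 = 10000 ≡ 49
Right side y^r · r^s mod p:
42^2 = 1764 ≡ 52
42^4 ≡ 52^2 = 2704 ≡ 29
42^8 ≡ 29^2 = 841 ≡ 92
42^16 ≡ 92^2 = 8464 ≡ 11
42^32 ≡ 11^2 = 121 ≡ 14
50 = 32 + 16 + 2, so 42^50 ≡ 14·11·52 ≡ 90 (mod 107)
50^2 = 2500 ≡ 39
50^4 ≡ 39^2 = 1521 ≡ 23
50^8 ≡ 23^2 = 529 ≡ 101
50^16 ≡ 101^2 = 10201 ≡ 36
50^32 ≡ 36^2 = 1296 ≡ 12
50^64 ≡ 12^2 = 144 ≡ 37
96 = 64 + 32, so 50^96 ≡ 37·12 ≡ 16 (mod 107)
90·16 = 1440 ≡ 49 (mod 107)
49 ≡ 49 (mod 107), so the signature is genuine.

valid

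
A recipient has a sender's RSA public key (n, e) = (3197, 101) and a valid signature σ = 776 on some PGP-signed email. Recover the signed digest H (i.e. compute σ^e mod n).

σ^2 ≡ 776^2 = 602176 ≡ 1140
σ^4 ≡ 1140^2 = 1299600 ≡ 1618
σ^8 ≡ 1618^2 = 2617924 ≡ 2778
σ^16 ≡ 2778^2 = 7717284 ≡ 2923
σ^32 ≡ 2923^2 = 8543929 ≡ 1545
σ^64 ≡ 1545^2 = 2387025 ≡ 2063
101 = 64 + 32 + 4 + 1, so σ^101 ≡ 2063·1545·1618·776 ≡ 2379 (mod 3197)

2379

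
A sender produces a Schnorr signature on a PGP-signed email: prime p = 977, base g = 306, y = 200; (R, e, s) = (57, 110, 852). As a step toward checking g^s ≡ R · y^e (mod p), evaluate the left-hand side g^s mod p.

678

306^2 = 93636 ≡ 821
306^4 ≡ 821^2 = 674041 ≡ 888
306^8 ≡ 888^2 = 788544 ≡ 105
306^16 ≡ 105^2 = 11025 ≡ 278
306^32 ≡ 278^2 = 77284 ≡ 101
306^64 ≡ 101^2 = 10201 ≡ 431
306^128 ≡ 431^2 = 185761 ≡ 131
306^256 ≡ 131^2 = 17161 ≡ 552
306^512 ≡ 552^2 = 304704 ≡ 857
852 = 512 + 256 + 64 + 16 + 4, so 306^852 ≡ 857·552·431·278·888 ≡ 678 (mod 977)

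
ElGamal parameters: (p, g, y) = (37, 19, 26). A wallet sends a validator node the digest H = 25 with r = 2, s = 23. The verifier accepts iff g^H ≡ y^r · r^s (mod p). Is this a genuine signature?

Left side g^H mod p:
19^2 = 361 ≡ 28
19^4 ≡ 28^2 = 784 ≡ 7
19^8 ≡ 7^2 = 49 ≡ 12
19^16 ≡ 12^2 = 144 ≡ 33
25 = 16 + 8 + 1, so 19^25 ≡ 33·12·19 ≡ 13 (mod 37)
Right side y^r · r^s mod p:
26^2 = 676 ≡ 10
2^2 = 4
2^4 ≡ 4^2 = 16
2^8 ≡ 16^2 = 256 ≡ 34
2^16 ≡ 34^2 = 1156 ≡ 9
23 = 16 + 4 + 2 + 1, so 2^23 ≡ 9·16·4·2 ≡ 5 (mod 37)
10·5 = 50 ≡ 13 (mod 37)
13 ≡ 13 (mod 37), so the signature is genuine.

genuine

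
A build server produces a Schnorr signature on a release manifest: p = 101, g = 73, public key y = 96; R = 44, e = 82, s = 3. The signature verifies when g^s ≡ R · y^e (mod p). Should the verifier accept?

g^s mod p:
73^2 = 5329 ≡ 77
3 = 2 + 1, so 73^3 ≡ 77·73 ≡ 66 (mod 101)
R · y^e mod p:
96^2 = 9216 ≡ 25
96^4 ≡ 25^2 = 625 ≡ 19
96^8 ≡ 19^2 = 361 ≡ 58
96^16 ≡ 58^2 = 3364 ≡ 31
96^32 ≡ 31^2 = 961 ≡ 52
96^64 ≡ 52^2 = 2704 ≡ 78
82 = 64 + 16 + 2, so 96^82 ≡ 78·31·25 ≡ 52 (mod 101)
44·52 = 2288 ≡ 66 (mod 101)
66 ≡ 66 (mod 101); signature holds.

accept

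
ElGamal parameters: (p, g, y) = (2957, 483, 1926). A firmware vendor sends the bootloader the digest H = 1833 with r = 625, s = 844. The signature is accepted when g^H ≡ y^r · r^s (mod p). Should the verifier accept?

reject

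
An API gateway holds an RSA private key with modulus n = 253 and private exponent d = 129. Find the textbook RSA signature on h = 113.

h^2 ≡ 113^2 = 12769 ≡ 119
h^4 ≡ 119^2 = 14161 ≡ 246
h^8 ≡ 246^2 = 60516 ≡ 49
h^16 ≡ 49^2 = 2401 ≡ 124
h^32 ≡ 124^2 = 15376 ≡ 196
h^64 ≡ 196^2 = 38416 ≡ 213
h^128 ≡ 213^2 = 45369 ≡ 82
129 = 128 + 1, so h^129 ≡ 82·113 ≡ 158 (mod 253)

158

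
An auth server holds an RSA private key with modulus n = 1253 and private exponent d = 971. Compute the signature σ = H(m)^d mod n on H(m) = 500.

(H(m))^2 ≡ 500^2 = 250000 ≡ 653
(H(m))^4 ≡ 653^2 = 426409 ≡ 389
(H(m))^8 ≡ 389^2 = 151321 ≡ 961
(H(m))^16 ≡ 961^2 = 923521 ≡ 60
(H(m))^32 ≡ 60^2 = 3600 ≡ 1094
(H(m))^64 ≡ 1094^2 = 1196836 ≡ 221
(H(m))^128 ≡ 221^2 = 48841 ≡ 1227
(H(m))^256 ≡ 1227^2 = 1505529 ≡ 676
(H(m))^512 ≡ 676^2 = 456976 ≡ 884
971 = 512 + 256 + 128 + 64 + 8 + 2 + 1, so (H(m))^971 ≡ 884·676·1227·221·961·653·500 ≡ 19 (mod 1253)

19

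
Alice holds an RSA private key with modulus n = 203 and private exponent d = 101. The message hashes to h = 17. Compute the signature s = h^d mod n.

Squares mod 203: h^1≡17, h^2≡86, h^4≡88, h^8≡30, h^16≡88, h^32≡30, h^64≡88
101 = 64 + 32 + 4 + 1, so h^101 ≡ 88·30·88·17 ≡ 75 (mod 203)

75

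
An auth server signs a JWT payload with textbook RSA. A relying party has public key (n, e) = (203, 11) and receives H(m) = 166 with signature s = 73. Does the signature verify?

s^2 ≡ 73^2 = 5329 ≡ 51
s^4 ≡ 51^2 = 2601 ≡ 165
s^8 ≡ 165^2 = 27225 ≡ 23
11 = 8 + 2 + 1, so s^11 ≡ 23·51·73 ≡ 166 (mod 203)
166 = H(m), so the signature checks out.

verifies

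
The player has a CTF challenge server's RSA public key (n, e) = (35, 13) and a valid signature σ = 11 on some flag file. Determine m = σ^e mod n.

σ^2 ≡ 11^2 = 121 ≡ 16
σ^4 ≡ 16^2 = 256 ≡ 11
σ^8 ≡ 11^2 = 121 ≡ 16
13 = 8 + 4 + 1, so σ^13 ≡ 16·11·11 ≡ 11 (mod 35)

11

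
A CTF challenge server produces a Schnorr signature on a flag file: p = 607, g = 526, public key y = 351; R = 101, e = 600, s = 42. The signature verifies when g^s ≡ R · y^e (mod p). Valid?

g^s mod p:
Squares mod 607: 526^1≡526, 526^2≡491, 526^4≡102, 526^8≡85, 526^16≡548, 526^32≡446
42 = 32 + 8 + 2, so 526^42 ≡ 446·85·491 ≡ 155 (mod 607)
R · y^e mod p:
Squares mod 607: 351^1≡351, 351^2≡587, 351^4≡400, 351^8≡359, 351^16≡197, 351^32≡568, 351^64≡307, 351^128≡164, 351^256≡188, 351^512≡138
600 = 512 + 64 + 16 + 8, so 351^600 ≡ 138·307·197·359 ≡ 284 (mod 607)
101·284 = 28684 ≡ 155 (mod 607)
155 ≡ 155 (mod 607); signature holds.

yes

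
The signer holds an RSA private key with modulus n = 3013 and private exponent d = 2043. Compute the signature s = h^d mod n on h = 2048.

2600

h^2 ≡ 2048^2 = 4194304 ≡ 208
h^4 ≡ 208^2 = 43264 ≡ 1082
h^8 ≡ 1082^2 = 1170724 ≡ 1680
h^16 ≡ 1680^2 = 2822400 ≡ 2232
h^32 ≡ 2232^2 = 4981824 ≡ 1335
h^64 ≡ 1335^2 = 1782225 ≡ 1542
h^128 ≡ 1542^2 = 2377764 ≡ 507
h^256 ≡ 507^2 = 257049 ≡ 944
h^512 ≡ 944^2 = 891136 ≡ 2301
h^1024 ≡ 2301^2 = 5294601 ≡ 760
2043 = 1024 + 512 + 256 + 128 + 64 + 32 + 16 + 8 + 2 + 1, so h^2043 ≡ 760·2301·944·507·1542·1335·2232·1680·208·2048 ≡ 2600 (mod 3013)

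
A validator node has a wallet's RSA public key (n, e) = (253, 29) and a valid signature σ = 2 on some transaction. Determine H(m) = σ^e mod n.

105

σ^29 mod 253 = 105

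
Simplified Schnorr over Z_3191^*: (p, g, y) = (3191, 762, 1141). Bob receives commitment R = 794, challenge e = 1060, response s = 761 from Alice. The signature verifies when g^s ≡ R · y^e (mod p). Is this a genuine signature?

genuine

g^s mod p:
762^2 = 580644 ≡ 3073
762^4 ≡ 3073^2 = 9443329 ≡ 1160
762^8 ≡ 1160^2 = 1345600 ≡ 2189
762^16 ≡ 2189^2 = 4791721 ≡ 2030
762^32 ≡ 2030^2 = 4120900 ≡ 1319
762^64 ≡ 1319^2 = 1739761 ≡ 666
762^128 ≡ 666^2 = 443556 ≡ 7
762^256 ≡ 7^2 = 49
762^512 ≡ 49^2 = 2401
761 = 512 + 128 + 64 + 32 + 16 + 8 + 1, so 762^761 ≡ 2401·7·666·1319·2030·2189·762 ≡ 2821 (mod 3191)
R · y^e mod p:
1141^2 = 1301881 ≡ 3144
1141^4 ≡ 3144^2 = 9884736 ≡ 2209
1141^8 ≡ 2209^2 = 4879681 ≡ 642
1141^16 ≡ 642^2 = 412164 ≡ 525
1141^32 ≡ 525^2 = 275625 ≡ 1199
1141^64 ≡ 1199^2 = 1437601 ≡ 1651
1141^128 ≡ 1651^2 = 2725801 ≡ 687
1141^256 ≡ 687^2 = 471969 ≡ 2892
1141^512 ≡ 2892^2 = 8363664 ≡ 53
1141^1024 ≡ 53^2 = 2809
1060 = 1024 + 32 + 4, so 1141^1060 ≡ 2809·1199·2209 ≡ 2226 (mod 3191)
794·2226 = 1767444 ≡ 2821 (mod 3191)
2821 ≡ 2821 (mod 3191); signature holds.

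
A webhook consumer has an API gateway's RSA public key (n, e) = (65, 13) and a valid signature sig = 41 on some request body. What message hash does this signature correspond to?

41

sig^2 ≡ 41^2 = 1681 ≡ 56
sig^4 ≡ 56^2 = 3136 ≡ 16
sig^8 ≡ 16^2 = 256 ≡ 61
13 = 8 + 4 + 1, so sig^13 ≡ 61·16·41 ≡ 41 (mod 65)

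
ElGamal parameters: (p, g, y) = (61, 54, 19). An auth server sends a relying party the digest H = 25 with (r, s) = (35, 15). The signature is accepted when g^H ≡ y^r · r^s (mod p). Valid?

yes

Left side g^H mod p:
54^25 mod 61 = 21
Right side y^r · r^s mod p:
19^35 mod 61 = 48
35^15 mod 61 = 50
48·50 = 2400 ≡ 21 (mod 61)
21 ≡ 21 (mod 61), so the signature is genuine.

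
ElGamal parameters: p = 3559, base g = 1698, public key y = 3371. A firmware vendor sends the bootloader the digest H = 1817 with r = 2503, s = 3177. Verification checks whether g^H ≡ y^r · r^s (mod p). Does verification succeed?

passes

Left side g^H mod p:
1698^2 = 2883204 ≡ 414
1698^4 ≡ 414^2 = 171396 ≡ 564
1698^8 ≡ 564^2 = 318096 ≡ 1345
1698^16 ≡ 1345^2 = 1809025 ≡ 1053
1698^32 ≡ 1053^2 = 1108809 ≡ 1960
1698^64 ≡ 1960^2 = 3841600 ≡ 1439
1698^128 ≡ 1439^2 = 2070721 ≡ 2942
1698^256 ≡ 2942^2 = 8655364 ≡ 3435
1698^512 ≡ 3435^2 = 11799225 ≡ 1140
1698^1024 ≡ 1140^2 = 1299600 ≡ 565
1817 = 1024 + 512 + 256 + 16 + 8 + 1, so 1698^1817 ≡ 565·1140·3435·1053·1345·1698 ≡ 350 (mod 3559)
Right side y^r · r^s mod p:
3371^2 = 11363641 ≡ 3313
3371^4 ≡ 3313^2 = 10975969 ≡ 13
3371^8 ≡ 13^2 = 169
3371^16 ≡ 169^2 = 28561 ≡ 89
3371^32 ≡ 89^2 = 7921 ≡ 803
3371^64 ≡ 803^2 = 644809 ≡ 630
3371^128 ≡ 630^2 = 396900 ≡ 1851
3371^256 ≡ 1851^2 = 3426201 ≡ 2443
3371^512 ≡ 2443^2 = 5968249 ≡ 3365
3371^1024 ≡ 3365^2 = 11323225 ≡ 2046
3371^2048 ≡ 2046^2 = 4186116 ≡ 732
2503 = 2048 + 256 + 128 + 64 + 4 + 2 + 1, so 3371^2503 ≡ 732·2443·1851·630·13·3313·3371 ≡ 2664 (mod 3559)
2503^2 = 6265009 ≡ 1169
2503^4 ≡ 1169^2 = 1366561 ≡ 3464
2503^8 ≡ 3464^2 = 11999296 ≡ 1907
2503^16 ≡ 1907^2 = 3636649 ≡ 2910
2503^32 ≡ 2910^2 = 8468100 ≡ 1239
2503^64 ≡ 1239^2 = 1535121 ≡ 1192
2503^128 ≡ 1192^2 = 1420864 ≡ 823
2503^256 ≡ 823^2 = 677329 ≡ 1119
2503^512 ≡ 1119^2 = 1252161 ≡ 2952
2503^1024 ≡ 2952^2 = 8714304 ≡ 1872
2503^2048 ≡ 1872^2 = 3504384 ≡ 2328
3177 = 2048 + 1024 + 64 + 32 + 8 + 1, so 2503^3177 ≡ 2328·1872·1192·1239·1907·2503 ≡ 2306 (mod 3559)
2664·2306 = 6143184 ≡ 350 (mod 3559)
350 ≡ 350 (mod 3559), so the signature is genuine.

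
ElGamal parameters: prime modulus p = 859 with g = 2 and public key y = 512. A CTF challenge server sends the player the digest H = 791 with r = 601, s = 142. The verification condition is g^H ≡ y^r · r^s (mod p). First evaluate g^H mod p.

2^2 = 4
2^4 ≡ 4^2 = 16
2^8 ≡ 16^2 = 256
2^16 ≡ 256^2 = 65536 ≡ 252
2^32 ≡ 252^2 = 63504 ≡ 797
2^64 ≡ 797^2 = 635209 ≡ 408
2^128 ≡ 408^2 = 166464 ≡ 677
2^256 ≡ 677^2 = 458329 ≡ 482
2^512 ≡ 482^2 = 232324 ≡ 394
791 = 512 + 256 + 16 + 4 + 2 + 1, so 2^791 ≡ 394·482·252·16·4·2 ≡ 854 (mod 859)

854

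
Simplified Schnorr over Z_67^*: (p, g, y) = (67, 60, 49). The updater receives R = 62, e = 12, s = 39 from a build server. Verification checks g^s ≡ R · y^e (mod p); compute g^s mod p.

64

Squares mod 67: 60^1≡60, 60^2≡49, 60^4≡56, 60^8≡54, 60^16≡35, 60^32≡19
39 = 32 + 4 + 2 + 1, so 60^39 ≡ 19·56·49·60 ≡ 64 (mod 67)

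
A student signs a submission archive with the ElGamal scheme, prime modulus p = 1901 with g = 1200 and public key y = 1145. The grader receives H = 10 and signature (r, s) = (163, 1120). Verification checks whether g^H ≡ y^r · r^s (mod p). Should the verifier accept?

Left side g^H mod p:
1200^2 = 1440000 ≡ 943
1200^4 ≡ 943^2 = 889249 ≡ 1482
1200^8 ≡ 1482^2 = 2196324 ≡ 669
10 = 8 + 2, so 1200^10 ≡ 669·943 ≡ 1636 (mod 1901)
Right side y^r · r^s mod p:
1145^2 = 1311025 ≡ 1236
1145^4 ≡ 1236^2 = 1527696 ≡ 1193
1145^8 ≡ 1193^2 = 1423249 ≡ 1301
1145^16 ≡ 1301^2 = 1692601 ≡ 711
1145^32 ≡ 711^2 = 505521 ≡ 1756
1145^64 ≡ 1756^2 = 3083536 ≡ 114
1145^128 ≡ 114^2 = 12996 ≡ 1590
163 = 128 + 32 + 2 + 1, so 1145^163 ≡ 1590·1756·1236·1145 ≡ 440 (mod 1901)
163^2 = 26569 ≡ 1856
163^4 ≡ 1856^2 = 3444736 ≡ 124
163^8 ≡ 124^2 = 15376 ≡ 168
163^16 ≡ 168^2 = 28224 ≡ 1610
163^32 ≡ 1610^2 = 2592100 ≡ 1037
163^64 ≡ 1037^2 = 1075369 ≡ 1304
163^128 ≡ 1304^2 = 1700416 ≡ 922
163^256 ≡ 922^2 = 850084 ≡ 337
163^512 ≡ 337^2 = 113569 ≡ 1410
163^1024 ≡ 1410^2 = 1988100 ≡ 1555
1120 = 1024 + 64 + 32, so 163^1120 ≡ 1555·1304·1037 ≡ 114 (mod 1901)
440·114 = 50160 ≡ 734 (mod 1901)
1636 ≠ 734, so verification fails.

reject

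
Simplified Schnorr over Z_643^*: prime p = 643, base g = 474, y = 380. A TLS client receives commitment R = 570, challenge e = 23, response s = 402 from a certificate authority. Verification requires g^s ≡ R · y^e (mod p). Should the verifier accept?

accept

g^s mod p:
Squares mod 643: 474^1≡474, 474^2≡269, 474^4≡345, 474^8≡70, 474^16≡399, 474^32≡380, 474^64≡368, 474^128≡394, 474^256≡273
402 = 256 + 128 + 16 + 2, so 474^402 ≡ 273·394·399·269 ≡ 595 (mod 643)
R · y^e mod p:
Squares mod 643: 380^1≡380, 380^2≡368, 380^4≡394, 380^8≡273, 380^16≡584
23 = 16 + 4 + 2 + 1, so 380^23 ≡ 584·394·368·380 ≡ 582 (mod 643)
570·582 = 331740 ≡ 595 (mod 643)
595 ≡ 595 (mod 643); signature holds.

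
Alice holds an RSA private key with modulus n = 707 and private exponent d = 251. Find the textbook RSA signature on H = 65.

368

H^251 mod 707 = 368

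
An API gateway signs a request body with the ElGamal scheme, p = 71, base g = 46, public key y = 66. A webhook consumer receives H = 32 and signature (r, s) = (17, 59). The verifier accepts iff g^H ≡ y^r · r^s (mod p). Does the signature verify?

verifies

Left side g^H mod p:
46^2 = 2116 ≡ 57
46^4 ≡ 57^2 = 3249 ≡ 54
46^8 ≡ 54^2 = 2916 ≡ 5
46^16 ≡ 5^2 = 25
46^32 ≡ 25^2 = 625 ≡ 57
Right side y^r · r^s mod p:
66^2 = 4356 ≡ 25
66^4 ≡ 25^2 = 625 ≡ 57
66^8 ≡ 57^2 = 3249 ≡ 54
66^16 ≡ 54^2 = 2916 ≡ 5
17 = 16 + 1, so 66^17 ≡ 5·66 ≡ 46 (mod 71)
17^2 = 289 ≡ 5
17^4 ≡ 5^2 = 25
17^8 ≡ 25^2 = 625 ≡ 57
17^16 ≡ 57^2 = 3249 ≡ 54
17^32 ≡ 54^2 = 2916 ≡ 5
59 = 32 + 16 + 8 + 2 + 1, so 17^59 ≡ 5·54·57·5·17 ≡ 46 (mod 71)
46·46 = 2116 ≡ 57 (mod 71)
57 ≡ 57 (mod 71), so the signature is genuine.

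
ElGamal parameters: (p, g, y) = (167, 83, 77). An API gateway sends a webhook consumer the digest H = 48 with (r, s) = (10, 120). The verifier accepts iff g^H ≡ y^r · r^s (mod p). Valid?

yes

Left side g^H mod p:
83^2 = 6889 ≡ 42
83^4 ≡ 42^2 = 1764 ≡ 94
83^8 ≡ 94^2 = 8836 ≡ 152
83^16 ≡ 152^2 = 23104 ≡ 58
83^32 ≡ 58^2 = 3364 ≡ 24
48 = 32 + 16, so 83^48 ≡ 24·58 ≡ 56 (mod 167)
Right side y^r · r^s mod p:
77^2 = 5929 ≡ 84
77^4 ≡ 84^2 = 7056 ≡ 42
77^8 ≡ 42^2 = 1764 ≡ 94
10 = 8 + 2, so 77^10 ≡ 94·84 ≡ 47 (mod 167)
10^2 = 100
10^4 ≡ 100^2 = 10000 ≡ 147
10^8 ≡ 147^2 = 21609 ≡ 66
10^16 ≡ 66^2 = 4356 ≡ 14
10^32 ≡ 14^2 = 196 ≡ 29
10^64 ≡ 29^2 = 841 ≡ 6
120 = 64 + 32 + 16 + 8, so 10^120 ≡ 6·29·14·66 ≡ 122 (mod 167)
47·122 = 5734 ≡ 56 (mod 167)
56 ≡ 56 (mod 167), so the signature is genuine.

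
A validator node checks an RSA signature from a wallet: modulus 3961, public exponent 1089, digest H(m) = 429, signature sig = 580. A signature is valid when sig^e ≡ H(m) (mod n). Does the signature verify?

Squares mod 3961: sig^1≡580, sig^2≡3676, sig^4≡2005, sig^8≡3571, sig^16≡1582, sig^32≡3333, sig^64≡2245, sig^128≡1633, sig^256≡936, sig^512≡715, sig^1024≡256
1089 = 1024 + 64 + 1, so sig^1089 ≡ 256·2245·580 ≡ 3606 (mod 3961)
sig^1089 mod 3961 = 3606, but H(m) = 429.

does not verify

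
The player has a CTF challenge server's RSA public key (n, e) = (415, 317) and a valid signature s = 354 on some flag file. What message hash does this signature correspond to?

s^2 ≡ 354^2 = 125316 ≡ 401
s^4 ≡ 401^2 = 160801 ≡ 196
s^8 ≡ 196^2 = 38416 ≡ 236
s^16 ≡ 236^2 = 55696 ≡ 86
s^32 ≡ 86^2 = 7396 ≡ 341
s^64 ≡ 341^2 = 116281 ≡ 81
s^128 ≡ 81^2 = 6561 ≡ 336
s^256 ≡ 336^2 = 112896 ≡ 16
317 = 256 + 32 + 16 + 8 + 4 + 1, so s^317 ≡ 16·341·86·236·196·354 ≡ 54 (mod 415)

54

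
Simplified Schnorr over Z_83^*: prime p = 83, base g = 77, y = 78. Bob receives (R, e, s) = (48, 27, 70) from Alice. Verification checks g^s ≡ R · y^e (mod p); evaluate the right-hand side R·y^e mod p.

44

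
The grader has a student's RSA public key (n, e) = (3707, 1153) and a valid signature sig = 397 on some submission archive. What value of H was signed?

2872

Squares mod 3707: sig^1≡397, sig^2≡1915, sig^4≡1002, sig^8≡3114, sig^16≡3191, sig^32≡3059, sig^64≡1013, sig^128≡3037, sig^256≡353, sig^512≡2278, sig^1024≡3191
1153 = 1024 + 128 + 1, so sig^1153 ≡ 3191·3037·397 ≡ 2872 (mod 3707)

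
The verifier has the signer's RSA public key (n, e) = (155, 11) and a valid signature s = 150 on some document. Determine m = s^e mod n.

130

s^11 mod 155 = 130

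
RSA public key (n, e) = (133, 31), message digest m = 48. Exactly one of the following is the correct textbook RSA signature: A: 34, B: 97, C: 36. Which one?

Candidate A: Squares mod 133: 34^1≡34, 34^2≡92, 34^4≡85, 34^8≡43, 34^16≡120; 31 = 16 + 8 + 4 + 2 + 1, so 34^31 ≡ 120·43·85·92·34 ≡ 48 (mod 133)
  → matches m = 48
Candidate B: Squares mod 133: 97^1≡97, 97^2≡99, 97^4≡92, 97^8≡85, 97^16≡43; 31 = 16 + 8 + 4 + 2 + 1, so 97^31 ≡ 43·85·92·99·97 ≡ 41 (mod 133)
Candidate C: Squares mod 133: 36^1≡36, 36^2≡99, 36^4≡92, 36^8≡85, 36^16≡43; 31 = 16 + 8 + 4 + 2 + 1, so 36^31 ≡ 43·85·92·99·36 ≡ 92 (mod 133)

A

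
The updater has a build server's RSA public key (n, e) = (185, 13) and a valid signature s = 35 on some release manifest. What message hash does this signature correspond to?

s^2 ≡ 35^2 = 1225 ≡ 115
s^4 ≡ 115^2 = 13225 ≡ 90
s^8 ≡ 90^2 = 8100 ≡ 145
13 = 8 + 4 + 1, so s^13 ≡ 145·90·35 ≡ 170 (mod 185)

170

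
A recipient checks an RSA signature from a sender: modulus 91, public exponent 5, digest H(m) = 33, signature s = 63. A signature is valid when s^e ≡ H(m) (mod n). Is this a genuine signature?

s^2 ≡ 63^2 = 3969 ≡ 56
s^4 ≡ 56^2 = 3136 ≡ 42
5 = 4 + 1, so s^5 ≡ 42·63 ≡ 7 (mod 91)
7 ≠ 33, so verification fails.

forged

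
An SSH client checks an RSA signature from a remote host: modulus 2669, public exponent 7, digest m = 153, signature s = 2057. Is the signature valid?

valid

s^2 ≡ 2057^2 = 4231249 ≡ 884
s^4 ≡ 884^2 = 781456 ≡ 2108
7 = 4 + 2 + 1, so s^7 ≡ 2108·884·2057 ≡ 153 (mod 2669)
Since 153 equals the digest 153, verification succeeds.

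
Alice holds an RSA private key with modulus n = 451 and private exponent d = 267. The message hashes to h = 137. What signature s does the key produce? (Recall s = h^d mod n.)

h^2 ≡ 137^2 = 18769 ≡ 278
h^4 ≡ 278^2 = 77284 ≡ 163
h^8 ≡ 163^2 = 26569 ≡ 411
h^16 ≡ 411^2 = 168921 ≡ 247
h^32 ≡ 247^2 = 61009 ≡ 124
h^64 ≡ 124^2 = 15376 ≡ 42
h^128 ≡ 42^2 = 1764 ≡ 411
h^256 ≡ 411^2 = 168921 ≡ 247
267 = 256 + 8 + 2 + 1, so h^267 ≡ 247·411·278·137 ≡ 366 (mod 451)

366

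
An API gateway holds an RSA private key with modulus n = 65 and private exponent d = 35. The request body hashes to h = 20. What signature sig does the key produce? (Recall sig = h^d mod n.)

Squares mod 65: h^1≡20, h^2≡10, h^4≡35, h^8≡55, h^16≡35, h^32≡55
35 = 32 + 2 + 1, so h^35 ≡ 55·10·20 ≡ 15 (mod 65)

15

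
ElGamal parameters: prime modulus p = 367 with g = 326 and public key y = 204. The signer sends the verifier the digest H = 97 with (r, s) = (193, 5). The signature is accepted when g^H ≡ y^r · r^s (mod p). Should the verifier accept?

Left side g^H mod p:
Squares mod 367: 326^1≡326, 326^2≡213, 326^4≡228, 326^8≡237, 326^16≡18, 326^32≡324, 326^64≡14
97 = 64 + 32 + 1, so 326^97 ≡ 14·324·326 ≡ 93 (mod 367)
Right side y^r · r^s mod p:
Squares mod 367: 204^1≡204, 204^2≡145, 204^4≡106, 204^8≡226, 204^16≡63, 204^32≡299, 204^64≡220, 204^128≡323
193 = 128 + 64 + 1, so 204^193 ≡ 323·220·204 ≡ 107 (mod 367)
Squares mod 367: 193^1≡193, 193^2≡182, 193^4≡94
5 = 4 + 1, so 193^5 ≡ 94·193 ≡ 159 (mod 367)
107·159 = 17013 ≡ 131 (mod 367)
93 ≠ 131, so verification fails.

reject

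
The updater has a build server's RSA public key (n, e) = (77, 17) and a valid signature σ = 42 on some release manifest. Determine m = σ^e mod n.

70

σ^2 ≡ 42^2 = 1764 ≡ 70
σ^4 ≡ 70^2 = 4900 ≡ 49
σ^8 ≡ 49^2 = 2401 ≡ 14
σ^16 ≡ 14^2 = 196 ≡ 42
17 = 16 + 1, so σ^17 ≡ 42·42 ≡ 70 (mod 77)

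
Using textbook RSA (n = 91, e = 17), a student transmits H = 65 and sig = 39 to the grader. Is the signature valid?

valid

Squares mod 91: sig^1≡39, sig^2≡65, sig^4≡39, sig^8≡65, sig^16≡39
17 = 16 + 1, so sig^17 ≡ 39·39 ≡ 65 (mod 91)
sig^17 mod 91 = 65 matches H.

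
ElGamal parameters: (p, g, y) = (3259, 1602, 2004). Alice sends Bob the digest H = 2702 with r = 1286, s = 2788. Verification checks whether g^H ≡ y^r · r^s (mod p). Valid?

yes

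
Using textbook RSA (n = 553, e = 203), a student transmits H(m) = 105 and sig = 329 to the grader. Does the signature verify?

verifies

sig^2 ≡ 329^2 = 108241 ≡ 406
sig^4 ≡ 406^2 = 164836 ≡ 42
sig^8 ≡ 42^2 = 1764 ≡ 105
sig^16 ≡ 105^2 = 11025 ≡ 518
sig^32 ≡ 518^2 = 268324 ≡ 119
sig^64 ≡ 119^2 = 14161 ≡ 336
sig^128 ≡ 336^2 = 112896 ≡ 84
203 = 128 + 64 + 8 + 2 + 1, so sig^203 ≡ 84·336·105·406·329 ≡ 105 (mod 553)
Since 105 equals the digest 105, verification succeeds.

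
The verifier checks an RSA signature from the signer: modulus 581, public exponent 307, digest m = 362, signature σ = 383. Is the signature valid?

valid

σ^2 ≡ 383^2 = 146689 ≡ 277
σ^4 ≡ 277^2 = 76729 ≡ 37
σ^8 ≡ 37^2 = 1369 ≡ 207
σ^16 ≡ 207^2 = 42849 ≡ 436
σ^32 ≡ 436^2 = 190096 ≡ 109
σ^64 ≡ 109^2 = 11881 ≡ 261
σ^128 ≡ 261^2 = 68121 ≡ 144
σ^256 ≡ 144^2 = 20736 ≡ 401
307 = 256 + 32 + 16 + 2 + 1, so σ^307 ≡ 401·109·436·277·383 ≡ 362 (mod 581)
Since 362 equals the digest 362, verification succeeds.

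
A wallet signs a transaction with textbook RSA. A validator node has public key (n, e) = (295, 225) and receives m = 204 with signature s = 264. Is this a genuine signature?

s^2 ≡ 264^2 = 69696 ≡ 76
s^4 ≡ 76^2 = 5776 ≡ 171
s^8 ≡ 171^2 = 29241 ≡ 36
s^16 ≡ 36^2 = 1296 ≡ 116
s^32 ≡ 116^2 = 13456 ≡ 181
s^64 ≡ 181^2 = 32761 ≡ 16
s^128 ≡ 16^2 = 256
225 = 128 + 64 + 32 + 1, so s^225 ≡ 256·16·181·264 ≡ 204 (mod 295)
204 = m, so the signature checks out.

genuine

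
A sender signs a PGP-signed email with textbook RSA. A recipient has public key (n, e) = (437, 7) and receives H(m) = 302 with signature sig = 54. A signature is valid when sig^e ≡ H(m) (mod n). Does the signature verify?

Squares mod 437: sig^1≡54, sig^2≡294, sig^4≡347
7 = 4 + 2 + 1, so sig^7 ≡ 347·294·54 ≡ 150 (mod 437)
The recovered value 150 does not match the digest 302.

does not verify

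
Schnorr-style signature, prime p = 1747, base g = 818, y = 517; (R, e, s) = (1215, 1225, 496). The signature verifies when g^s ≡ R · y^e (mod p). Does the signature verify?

g^s mod p:
818^2 = 669124 ≡ 23
818^4 ≡ 23^2 = 529
818^8 ≡ 529^2 = 279841 ≡ 321
818^16 ≡ 321^2 = 103041 ≡ 1715
818^32 ≡ 1715^2 = 2941225 ≡ 1024
818^64 ≡ 1024^2 = 1048576 ≡ 376
818^128 ≡ 376^2 = 141376 ≡ 1616
818^256 ≡ 1616^2 = 2611456 ≡ 1438
496 = 256 + 128 + 64 + 32 + 16, so 818^496 ≡ 1438·1616·376·1024·1715 ≡ 674 (mod 1747)
R · y^e mod p:
517^2 = 267289 ≡ 1745
517^4 ≡ 1745^2 = 3045025 ≡ 4
517^8 ≡ 4^2 = 16
517^16 ≡ 16^2 = 256
517^32 ≡ 256^2 = 65536 ≡ 897
517^64 ≡ 897^2 = 804609 ≡ 989
517^128 ≡ 989^2 = 978121 ≡ 1548
517^256 ≡ 1548^2 = 2396304 ≡ 1167
517^512 ≡ 1167^2 = 1361889 ≡ 976
517^1024 ≡ 976^2 = 952576 ≡ 461
1225 = 1024 + 128 + 64 + 8 + 1, so 517^1225 ≡ 461·1548·989·16·517 ≡ 1529 (mod 1747)
1215·1529 = 1857735 ≡ 674 (mod 1747)
674 ≡ 674 (mod 1747); signature holds.

verifies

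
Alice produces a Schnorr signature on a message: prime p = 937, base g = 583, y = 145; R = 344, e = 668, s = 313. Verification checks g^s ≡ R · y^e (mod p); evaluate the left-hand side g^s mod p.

28

583^2 = 339889 ≡ 695
583^4 ≡ 695^2 = 483025 ≡ 470
583^8 ≡ 470^2 = 220900 ≡ 705
583^16 ≡ 705^2 = 497025 ≡ 415
583^32 ≡ 415^2 = 172225 ≡ 754
583^64 ≡ 754^2 = 568516 ≡ 694
583^128 ≡ 694^2 = 481636 ≡ 18
583^256 ≡ 18^2 = 324
313 = 256 + 32 + 16 + 8 + 1, so 583^313 ≡ 324·754·415·705·583 ≡ 28 (mod 937)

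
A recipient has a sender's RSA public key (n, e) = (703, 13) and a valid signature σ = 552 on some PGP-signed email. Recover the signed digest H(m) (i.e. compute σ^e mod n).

229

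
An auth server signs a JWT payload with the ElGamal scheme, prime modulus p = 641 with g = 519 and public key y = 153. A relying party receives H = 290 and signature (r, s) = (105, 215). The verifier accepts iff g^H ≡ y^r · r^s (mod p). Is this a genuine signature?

Left side g^H mod p:
519^2 = 269361 ≡ 141
519^4 ≡ 141^2 = 19881 ≡ 10
519^8 ≡ 10^2 = 100
519^16 ≡ 100^2 = 10000 ≡ 385
519^32 ≡ 385^2 = 148225 ≡ 154
519^64 ≡ 154^2 = 23716 ≡ 640
519^128 ≡ 640^2 = 409600 ≡ 1
519^256 ≡ 1^2 = 1
290 = 256 + 32 + 2, so 519^290 ≡ 1·154·141 ≡ 561 (mod 641)
Right side y^r · r^s mod p:
153^2 = 23409 ≡ 333
153^4 ≡ 333^2 = 110889 ≡ 637
153^8 ≡ 637^2 = 405769 ≡ 16
153^16 ≡ 16^2 = 256
153^32 ≡ 256^2 = 65536 ≡ 154
153^64 ≡ 154^2 = 23716 ≡ 640
105 = 64 + 32 + 8 + 1, so 153^105 ≡ 640·154·16·153 ≡ 557 (mod 641)
105^2 = 11025 ≡ 128
105^4 ≡ 128^2 = 16384 ≡ 359
105^8 ≡ 359^2 = 128881 ≡ 40
105^16 ≡ 40^2 = 1600 ≡ 318
105^32 ≡ 318^2 = 101124 ≡ 487
105^64 ≡ 487^2 = 237169 ≡ 640
105^128 ≡ 640^2 = 409600 ≡ 1
215 = 128 + 64 + 16 + 4 + 2 + 1, so 105^215 ≡ 1·640·318·359·128·105 ≡ 62 (mod 641)
557·62 = 34534 ≡ 561 (mod 641)
561 ≡ 561 (mod 641), so the signature is genuine.

genuine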